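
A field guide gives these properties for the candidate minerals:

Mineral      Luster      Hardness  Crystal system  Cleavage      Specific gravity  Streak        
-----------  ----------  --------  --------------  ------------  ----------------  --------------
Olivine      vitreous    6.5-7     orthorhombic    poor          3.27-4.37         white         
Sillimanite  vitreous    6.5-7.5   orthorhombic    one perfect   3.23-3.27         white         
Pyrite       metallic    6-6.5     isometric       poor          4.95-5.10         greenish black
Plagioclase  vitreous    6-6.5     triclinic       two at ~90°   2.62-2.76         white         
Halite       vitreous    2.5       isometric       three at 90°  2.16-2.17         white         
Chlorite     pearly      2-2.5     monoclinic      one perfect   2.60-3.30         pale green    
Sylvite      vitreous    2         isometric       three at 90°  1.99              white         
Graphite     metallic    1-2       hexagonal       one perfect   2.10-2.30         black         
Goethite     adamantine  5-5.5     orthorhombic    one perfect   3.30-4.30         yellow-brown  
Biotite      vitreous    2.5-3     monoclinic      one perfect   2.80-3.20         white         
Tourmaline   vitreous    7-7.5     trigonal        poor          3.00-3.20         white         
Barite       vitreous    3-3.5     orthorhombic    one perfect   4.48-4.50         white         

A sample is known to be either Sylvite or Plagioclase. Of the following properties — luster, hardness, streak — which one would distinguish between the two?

Luster: both vitreous — identical.
Hardness: Sylvite 2, Plagioclase 6-6.5 — distinct.
Streak: both white — identical.
Only hardness differs between Sylvite and Plagioclase among the listed tests.

hardness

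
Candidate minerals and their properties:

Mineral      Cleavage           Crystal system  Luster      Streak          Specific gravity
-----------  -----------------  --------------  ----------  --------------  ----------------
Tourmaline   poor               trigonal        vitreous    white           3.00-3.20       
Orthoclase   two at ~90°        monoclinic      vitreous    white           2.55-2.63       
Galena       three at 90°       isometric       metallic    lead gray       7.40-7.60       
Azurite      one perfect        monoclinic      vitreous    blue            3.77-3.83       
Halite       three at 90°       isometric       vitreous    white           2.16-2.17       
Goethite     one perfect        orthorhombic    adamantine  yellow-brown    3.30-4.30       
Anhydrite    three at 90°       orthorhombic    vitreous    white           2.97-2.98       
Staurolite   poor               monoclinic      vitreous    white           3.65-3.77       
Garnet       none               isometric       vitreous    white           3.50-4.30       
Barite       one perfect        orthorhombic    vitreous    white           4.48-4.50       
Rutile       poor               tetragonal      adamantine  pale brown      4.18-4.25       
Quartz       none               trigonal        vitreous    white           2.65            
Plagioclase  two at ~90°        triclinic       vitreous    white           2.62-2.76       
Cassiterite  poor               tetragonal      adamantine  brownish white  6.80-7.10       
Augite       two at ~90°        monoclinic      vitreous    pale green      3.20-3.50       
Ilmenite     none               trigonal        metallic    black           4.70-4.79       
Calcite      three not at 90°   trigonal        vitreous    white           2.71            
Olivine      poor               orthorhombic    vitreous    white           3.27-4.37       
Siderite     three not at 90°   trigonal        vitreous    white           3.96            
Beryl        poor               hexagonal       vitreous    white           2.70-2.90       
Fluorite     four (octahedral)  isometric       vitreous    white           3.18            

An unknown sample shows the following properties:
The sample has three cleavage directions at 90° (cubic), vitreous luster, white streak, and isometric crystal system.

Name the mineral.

Three cleavage directions at 90° (cubic) — Galena, Halite, Anhydrite remain.
Vitreous luster eliminates Galena.
White streak — no further eliminations.
Isometric crystal system excludes Anhydrite.
The only mineral consistent with every observation is Halite.

Halite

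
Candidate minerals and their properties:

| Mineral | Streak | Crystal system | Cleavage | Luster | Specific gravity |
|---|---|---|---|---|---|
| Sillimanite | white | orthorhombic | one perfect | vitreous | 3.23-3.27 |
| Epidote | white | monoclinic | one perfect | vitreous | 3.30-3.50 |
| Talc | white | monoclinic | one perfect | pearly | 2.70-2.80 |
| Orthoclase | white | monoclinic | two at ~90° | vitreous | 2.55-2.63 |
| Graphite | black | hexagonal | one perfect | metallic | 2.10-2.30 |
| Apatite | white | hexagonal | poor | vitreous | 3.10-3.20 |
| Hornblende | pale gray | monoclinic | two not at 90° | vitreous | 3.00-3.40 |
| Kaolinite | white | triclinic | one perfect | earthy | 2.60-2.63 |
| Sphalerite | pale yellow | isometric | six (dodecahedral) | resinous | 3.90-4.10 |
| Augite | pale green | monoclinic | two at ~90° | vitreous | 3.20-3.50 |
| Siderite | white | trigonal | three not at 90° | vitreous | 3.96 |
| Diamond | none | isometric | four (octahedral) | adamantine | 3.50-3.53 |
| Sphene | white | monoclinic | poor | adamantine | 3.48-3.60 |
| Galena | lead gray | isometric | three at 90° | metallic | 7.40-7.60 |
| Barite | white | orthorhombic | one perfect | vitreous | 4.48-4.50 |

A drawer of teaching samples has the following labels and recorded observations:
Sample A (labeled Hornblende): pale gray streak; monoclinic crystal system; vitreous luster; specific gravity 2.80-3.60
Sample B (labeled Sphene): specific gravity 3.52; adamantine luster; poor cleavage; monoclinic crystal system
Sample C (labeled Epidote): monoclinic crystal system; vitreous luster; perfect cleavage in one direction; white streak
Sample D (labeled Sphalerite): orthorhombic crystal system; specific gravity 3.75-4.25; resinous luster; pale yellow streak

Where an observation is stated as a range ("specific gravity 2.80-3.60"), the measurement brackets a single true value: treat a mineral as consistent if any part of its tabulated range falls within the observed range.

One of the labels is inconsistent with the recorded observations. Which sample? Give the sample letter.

D

Sample A: nothing contradicts Hornblende.
Sample B: nothing contradicts Sphene.
Sample C: nothing contradicts Epidote.
Sample D: orthorhombic crystal system is outside the reference for Sphalerite (isometric system) — mislabeled.
Only sample D is inconsistent with its label.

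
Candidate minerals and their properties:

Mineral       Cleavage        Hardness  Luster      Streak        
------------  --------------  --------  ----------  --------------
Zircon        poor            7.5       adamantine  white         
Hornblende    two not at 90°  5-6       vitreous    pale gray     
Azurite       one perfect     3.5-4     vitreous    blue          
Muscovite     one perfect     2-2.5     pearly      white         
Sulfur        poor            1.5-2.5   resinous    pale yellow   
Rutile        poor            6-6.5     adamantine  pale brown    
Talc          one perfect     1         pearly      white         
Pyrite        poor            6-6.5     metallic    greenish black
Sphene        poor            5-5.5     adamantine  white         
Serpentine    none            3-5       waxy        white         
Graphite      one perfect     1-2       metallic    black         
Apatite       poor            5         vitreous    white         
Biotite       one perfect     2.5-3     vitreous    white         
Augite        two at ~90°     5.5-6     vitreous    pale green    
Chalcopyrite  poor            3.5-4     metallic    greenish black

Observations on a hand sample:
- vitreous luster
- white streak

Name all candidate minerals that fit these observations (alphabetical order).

Apatite, Biotite

Vitreous luster: only Hornblende, Azurite, Apatite, Biotite, Augite remain.
White streak: only Apatite, Biotite remain.
The minerals that satisfy all observations are Apatite, Biotite.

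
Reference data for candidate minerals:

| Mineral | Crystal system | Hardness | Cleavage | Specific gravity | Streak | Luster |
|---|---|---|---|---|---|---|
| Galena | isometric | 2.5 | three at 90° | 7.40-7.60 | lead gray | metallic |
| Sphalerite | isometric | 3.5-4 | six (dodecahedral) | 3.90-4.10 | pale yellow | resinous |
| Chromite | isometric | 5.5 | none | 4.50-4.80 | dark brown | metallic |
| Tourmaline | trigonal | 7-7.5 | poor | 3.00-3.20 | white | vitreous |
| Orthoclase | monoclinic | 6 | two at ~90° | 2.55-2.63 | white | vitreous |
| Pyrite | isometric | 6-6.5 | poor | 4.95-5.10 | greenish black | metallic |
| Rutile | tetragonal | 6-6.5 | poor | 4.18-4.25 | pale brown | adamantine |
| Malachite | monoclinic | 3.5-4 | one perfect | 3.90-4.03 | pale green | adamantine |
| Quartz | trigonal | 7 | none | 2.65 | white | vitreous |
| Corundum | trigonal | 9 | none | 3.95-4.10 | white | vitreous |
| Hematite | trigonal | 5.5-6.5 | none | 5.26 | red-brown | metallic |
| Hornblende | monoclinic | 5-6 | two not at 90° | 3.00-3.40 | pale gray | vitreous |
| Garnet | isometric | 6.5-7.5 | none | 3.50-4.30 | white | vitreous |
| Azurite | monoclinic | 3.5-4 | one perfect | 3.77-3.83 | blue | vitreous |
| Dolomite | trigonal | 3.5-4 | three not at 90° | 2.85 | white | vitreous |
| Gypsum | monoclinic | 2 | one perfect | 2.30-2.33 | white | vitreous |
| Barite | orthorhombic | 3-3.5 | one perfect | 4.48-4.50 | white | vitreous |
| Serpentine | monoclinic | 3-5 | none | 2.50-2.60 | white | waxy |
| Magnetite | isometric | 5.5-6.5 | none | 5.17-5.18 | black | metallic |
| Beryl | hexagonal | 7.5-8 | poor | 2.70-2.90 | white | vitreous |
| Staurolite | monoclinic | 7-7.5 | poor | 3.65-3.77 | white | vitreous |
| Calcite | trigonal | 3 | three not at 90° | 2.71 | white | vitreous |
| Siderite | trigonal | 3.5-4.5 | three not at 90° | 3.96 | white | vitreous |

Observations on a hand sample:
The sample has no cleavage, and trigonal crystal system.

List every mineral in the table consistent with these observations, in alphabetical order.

No cleavage — only Chromite, Quartz, Corundum, Hematite, Garnet, Serpentine, Magnetite remain.
Trigonal crystal system — Quartz, Corundum, Hematite remain.
Remaining candidates: Corundum, Hematite, Quartz.

Corundum, Hematite, Quartz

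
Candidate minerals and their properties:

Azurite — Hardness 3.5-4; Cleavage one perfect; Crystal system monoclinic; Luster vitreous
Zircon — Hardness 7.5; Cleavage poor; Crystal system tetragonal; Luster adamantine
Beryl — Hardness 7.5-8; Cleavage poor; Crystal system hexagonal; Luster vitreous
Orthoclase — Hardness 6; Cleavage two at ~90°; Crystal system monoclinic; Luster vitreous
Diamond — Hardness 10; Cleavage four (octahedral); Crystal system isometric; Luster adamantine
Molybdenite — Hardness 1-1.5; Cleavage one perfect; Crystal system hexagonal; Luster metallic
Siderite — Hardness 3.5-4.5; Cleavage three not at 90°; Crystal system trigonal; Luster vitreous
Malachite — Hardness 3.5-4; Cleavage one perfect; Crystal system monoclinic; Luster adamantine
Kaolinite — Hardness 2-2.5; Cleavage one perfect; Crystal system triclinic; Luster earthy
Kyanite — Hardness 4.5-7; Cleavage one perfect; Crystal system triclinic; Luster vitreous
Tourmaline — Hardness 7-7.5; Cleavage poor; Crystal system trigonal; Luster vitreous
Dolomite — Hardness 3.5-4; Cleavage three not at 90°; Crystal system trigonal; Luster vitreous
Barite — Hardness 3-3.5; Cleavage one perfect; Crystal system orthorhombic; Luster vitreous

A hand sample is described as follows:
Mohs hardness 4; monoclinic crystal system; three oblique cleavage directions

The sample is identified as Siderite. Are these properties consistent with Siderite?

Inconsistent

Mohs hardness 4 — consistent with Siderite (hardness 3.5-4.5).
Monoclinic crystal system — Siderite has trigonal system; which does not match.
Three oblique cleavage directions — consistent with Siderite (cleavage three not at 90°).
Siderite is excluded by the crystal system.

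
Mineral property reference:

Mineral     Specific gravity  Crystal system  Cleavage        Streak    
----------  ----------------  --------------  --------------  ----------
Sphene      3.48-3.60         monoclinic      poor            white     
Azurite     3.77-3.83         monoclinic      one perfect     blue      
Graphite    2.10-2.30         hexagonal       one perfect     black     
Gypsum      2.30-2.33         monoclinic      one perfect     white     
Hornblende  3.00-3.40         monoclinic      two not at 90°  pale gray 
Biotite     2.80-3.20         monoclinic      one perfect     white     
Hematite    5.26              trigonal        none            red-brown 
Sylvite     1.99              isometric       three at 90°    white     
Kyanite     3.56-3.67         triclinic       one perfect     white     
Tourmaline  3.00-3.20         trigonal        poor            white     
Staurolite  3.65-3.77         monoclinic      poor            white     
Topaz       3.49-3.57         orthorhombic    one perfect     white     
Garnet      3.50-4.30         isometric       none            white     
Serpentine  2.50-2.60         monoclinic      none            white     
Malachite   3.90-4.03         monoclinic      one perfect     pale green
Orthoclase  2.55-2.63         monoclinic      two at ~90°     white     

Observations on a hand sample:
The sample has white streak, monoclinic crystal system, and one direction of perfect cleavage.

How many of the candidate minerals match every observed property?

2

White streak is inconsistent with Azurite, Graphite, Hornblende, Hematite, Malachite.
Monoclinic crystal system is inconsistent with Sylvite, Kyanite, Tourmaline, Topaz, Garnet.
One direction of perfect cleavage: Gypsum, Biotite remain.
Remaining candidates: Biotite, Gypsum.
That is 2 minerals.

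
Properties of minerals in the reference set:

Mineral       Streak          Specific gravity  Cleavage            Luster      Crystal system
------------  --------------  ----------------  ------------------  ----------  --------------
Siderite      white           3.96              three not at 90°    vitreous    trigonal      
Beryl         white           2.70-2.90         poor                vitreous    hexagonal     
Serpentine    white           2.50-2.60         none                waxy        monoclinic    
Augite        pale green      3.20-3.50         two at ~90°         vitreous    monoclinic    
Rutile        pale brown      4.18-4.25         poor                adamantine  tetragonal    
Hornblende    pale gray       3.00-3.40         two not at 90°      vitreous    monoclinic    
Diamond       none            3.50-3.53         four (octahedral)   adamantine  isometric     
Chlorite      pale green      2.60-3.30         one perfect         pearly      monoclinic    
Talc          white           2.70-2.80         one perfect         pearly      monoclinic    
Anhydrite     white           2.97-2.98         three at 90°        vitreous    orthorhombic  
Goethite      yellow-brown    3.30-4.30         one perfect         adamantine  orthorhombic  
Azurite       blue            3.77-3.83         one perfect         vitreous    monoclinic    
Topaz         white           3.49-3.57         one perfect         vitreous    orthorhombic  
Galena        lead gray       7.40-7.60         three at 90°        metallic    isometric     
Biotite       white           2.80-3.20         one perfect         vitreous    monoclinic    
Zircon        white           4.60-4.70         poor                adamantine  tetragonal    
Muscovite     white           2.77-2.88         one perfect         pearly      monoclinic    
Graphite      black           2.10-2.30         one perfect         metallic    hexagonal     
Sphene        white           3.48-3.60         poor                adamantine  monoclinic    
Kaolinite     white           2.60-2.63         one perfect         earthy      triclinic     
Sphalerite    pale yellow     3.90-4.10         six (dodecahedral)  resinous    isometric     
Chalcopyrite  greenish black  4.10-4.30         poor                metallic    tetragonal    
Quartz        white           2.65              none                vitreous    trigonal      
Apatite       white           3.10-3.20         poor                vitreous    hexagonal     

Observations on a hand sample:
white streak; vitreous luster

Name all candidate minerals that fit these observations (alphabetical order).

White streak: narrows the field to Siderite, Beryl, Serpentine, Talc, Anhydrite, Topaz, Biotite, Zircon, Muscovite, Sphene, Kaolinite, Quartz, Apatite.
Vitreous luster excludes Serpentine, Talc, Zircon, Muscovite, Sphene, Kaolinite.
The minerals that satisfy all observations are Anhydrite, Apatite, Beryl, Biotite, Quartz, Siderite, Topaz.

Anhydrite, Apatite, Beryl, Biotite, Quartz, Siderite, Topaz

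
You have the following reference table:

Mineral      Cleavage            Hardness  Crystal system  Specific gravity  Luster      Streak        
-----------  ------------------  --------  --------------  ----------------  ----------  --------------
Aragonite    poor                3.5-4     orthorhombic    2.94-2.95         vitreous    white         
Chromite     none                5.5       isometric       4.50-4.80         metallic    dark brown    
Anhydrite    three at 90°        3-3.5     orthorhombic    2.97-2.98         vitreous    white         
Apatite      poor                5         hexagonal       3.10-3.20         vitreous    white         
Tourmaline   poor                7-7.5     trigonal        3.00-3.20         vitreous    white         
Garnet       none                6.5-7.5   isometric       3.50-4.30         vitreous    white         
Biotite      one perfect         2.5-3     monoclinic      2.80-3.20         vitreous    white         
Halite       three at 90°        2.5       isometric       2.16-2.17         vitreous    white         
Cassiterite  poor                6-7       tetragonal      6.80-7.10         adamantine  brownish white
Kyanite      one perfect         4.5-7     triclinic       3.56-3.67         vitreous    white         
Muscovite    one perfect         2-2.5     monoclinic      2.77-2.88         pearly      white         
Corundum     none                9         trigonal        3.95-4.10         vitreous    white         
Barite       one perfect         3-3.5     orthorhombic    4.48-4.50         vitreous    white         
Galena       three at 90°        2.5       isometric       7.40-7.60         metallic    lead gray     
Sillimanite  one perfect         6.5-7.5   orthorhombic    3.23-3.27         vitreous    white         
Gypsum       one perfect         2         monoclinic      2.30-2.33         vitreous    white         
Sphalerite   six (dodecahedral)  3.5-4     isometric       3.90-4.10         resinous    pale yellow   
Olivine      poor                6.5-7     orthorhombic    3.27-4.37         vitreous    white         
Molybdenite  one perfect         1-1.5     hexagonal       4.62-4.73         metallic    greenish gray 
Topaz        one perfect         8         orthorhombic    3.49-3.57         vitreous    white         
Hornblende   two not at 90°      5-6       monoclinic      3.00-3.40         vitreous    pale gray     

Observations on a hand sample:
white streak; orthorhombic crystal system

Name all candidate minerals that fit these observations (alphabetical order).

Anhydrite, Aragonite, Barite, Olivine, Sillimanite, Topaz

White streak eliminates Chromite, Cassiterite, Galena, Sphalerite, Molybdenite, Hornblende.
Orthorhombic crystal system: only Aragonite, Anhydrite, Barite, Sillimanite, Olivine, Topaz remain.
The minerals that satisfy all observations are Anhydrite, Aragonite, Barite, Olivine, Sillimanite, Topaz.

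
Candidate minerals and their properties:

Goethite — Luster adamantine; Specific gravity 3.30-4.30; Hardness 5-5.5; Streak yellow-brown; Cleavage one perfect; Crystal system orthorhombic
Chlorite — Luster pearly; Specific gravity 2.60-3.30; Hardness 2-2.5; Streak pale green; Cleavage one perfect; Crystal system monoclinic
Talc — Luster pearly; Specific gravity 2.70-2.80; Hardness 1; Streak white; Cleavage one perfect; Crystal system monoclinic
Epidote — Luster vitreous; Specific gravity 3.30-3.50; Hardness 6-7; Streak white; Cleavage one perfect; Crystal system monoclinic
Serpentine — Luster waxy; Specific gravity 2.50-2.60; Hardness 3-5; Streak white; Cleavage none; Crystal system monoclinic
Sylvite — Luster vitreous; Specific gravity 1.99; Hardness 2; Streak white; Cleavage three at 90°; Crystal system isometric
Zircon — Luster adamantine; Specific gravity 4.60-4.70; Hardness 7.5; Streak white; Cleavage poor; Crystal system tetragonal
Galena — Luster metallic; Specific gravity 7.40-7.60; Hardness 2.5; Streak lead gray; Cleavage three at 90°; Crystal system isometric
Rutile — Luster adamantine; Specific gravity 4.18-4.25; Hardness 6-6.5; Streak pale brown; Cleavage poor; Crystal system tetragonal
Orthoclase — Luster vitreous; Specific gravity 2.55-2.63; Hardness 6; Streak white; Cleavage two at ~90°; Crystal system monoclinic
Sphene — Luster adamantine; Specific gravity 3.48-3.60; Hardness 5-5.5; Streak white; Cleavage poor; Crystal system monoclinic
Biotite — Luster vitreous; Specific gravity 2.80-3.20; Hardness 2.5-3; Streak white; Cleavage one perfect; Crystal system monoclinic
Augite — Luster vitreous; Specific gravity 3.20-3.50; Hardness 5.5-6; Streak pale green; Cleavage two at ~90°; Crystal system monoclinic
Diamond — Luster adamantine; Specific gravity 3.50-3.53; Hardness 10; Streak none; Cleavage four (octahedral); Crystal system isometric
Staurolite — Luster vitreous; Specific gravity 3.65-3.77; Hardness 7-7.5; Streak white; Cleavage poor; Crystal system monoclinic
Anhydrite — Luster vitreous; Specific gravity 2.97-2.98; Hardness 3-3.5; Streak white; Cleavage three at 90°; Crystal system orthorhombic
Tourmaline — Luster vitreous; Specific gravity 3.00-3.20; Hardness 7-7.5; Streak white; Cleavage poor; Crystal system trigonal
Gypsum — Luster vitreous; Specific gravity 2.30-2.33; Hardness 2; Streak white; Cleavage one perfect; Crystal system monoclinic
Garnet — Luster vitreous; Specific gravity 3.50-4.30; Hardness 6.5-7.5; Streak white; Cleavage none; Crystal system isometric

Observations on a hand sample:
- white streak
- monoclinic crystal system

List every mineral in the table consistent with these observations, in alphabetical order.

Biotite, Epidote, Gypsum, Orthoclase, Serpentine, Sphene, Staurolite, Talc

White streak eliminates Goethite, Chlorite, Galena, Rutile, Augite, Diamond.
Monoclinic crystal system eliminates Sylvite, Zircon, Anhydrite, Tourmaline, Garnet.
The minerals that satisfy all observations are Biotite, Epidote, Gypsum, Orthoclase, Serpentine, Sphene, Staurolite, Talc.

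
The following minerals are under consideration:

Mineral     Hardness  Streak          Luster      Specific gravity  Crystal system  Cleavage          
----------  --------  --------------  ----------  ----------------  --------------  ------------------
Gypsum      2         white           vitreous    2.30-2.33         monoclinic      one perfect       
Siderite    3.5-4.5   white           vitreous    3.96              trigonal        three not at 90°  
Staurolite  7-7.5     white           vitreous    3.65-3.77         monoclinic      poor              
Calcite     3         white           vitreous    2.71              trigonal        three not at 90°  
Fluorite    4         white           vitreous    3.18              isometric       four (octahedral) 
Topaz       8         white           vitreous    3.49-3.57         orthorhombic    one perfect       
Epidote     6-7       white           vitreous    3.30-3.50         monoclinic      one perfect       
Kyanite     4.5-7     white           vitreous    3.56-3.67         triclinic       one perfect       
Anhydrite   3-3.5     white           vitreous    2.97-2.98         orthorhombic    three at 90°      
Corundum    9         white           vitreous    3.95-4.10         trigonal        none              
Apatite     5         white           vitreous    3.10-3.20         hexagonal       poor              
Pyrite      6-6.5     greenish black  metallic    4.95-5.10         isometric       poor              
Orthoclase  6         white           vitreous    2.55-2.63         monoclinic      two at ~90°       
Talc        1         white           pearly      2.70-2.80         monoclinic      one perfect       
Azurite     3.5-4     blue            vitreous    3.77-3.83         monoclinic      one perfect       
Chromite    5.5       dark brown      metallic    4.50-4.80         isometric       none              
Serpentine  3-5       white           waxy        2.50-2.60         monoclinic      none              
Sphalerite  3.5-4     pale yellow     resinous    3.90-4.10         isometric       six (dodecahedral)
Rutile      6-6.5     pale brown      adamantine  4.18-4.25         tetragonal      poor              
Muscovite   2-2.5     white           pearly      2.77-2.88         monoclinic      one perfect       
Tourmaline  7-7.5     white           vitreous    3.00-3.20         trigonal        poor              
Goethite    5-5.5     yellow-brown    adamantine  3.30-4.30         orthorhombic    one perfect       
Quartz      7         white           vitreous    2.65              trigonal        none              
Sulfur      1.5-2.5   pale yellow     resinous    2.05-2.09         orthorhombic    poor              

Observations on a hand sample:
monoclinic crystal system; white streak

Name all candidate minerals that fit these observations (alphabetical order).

Monoclinic crystal system: leaves Gypsum, Staurolite, Epidote, Orthoclase, Talc, Azurite, Serpentine, Muscovite.
White streak is inconsistent with Azurite.
The minerals that satisfy all observations are Epidote, Gypsum, Muscovite, Orthoclase, Serpentine, Staurolite, Talc.

Epidote, Gypsum, Muscovite, Orthoclase, Serpentine, Staurolite, Talc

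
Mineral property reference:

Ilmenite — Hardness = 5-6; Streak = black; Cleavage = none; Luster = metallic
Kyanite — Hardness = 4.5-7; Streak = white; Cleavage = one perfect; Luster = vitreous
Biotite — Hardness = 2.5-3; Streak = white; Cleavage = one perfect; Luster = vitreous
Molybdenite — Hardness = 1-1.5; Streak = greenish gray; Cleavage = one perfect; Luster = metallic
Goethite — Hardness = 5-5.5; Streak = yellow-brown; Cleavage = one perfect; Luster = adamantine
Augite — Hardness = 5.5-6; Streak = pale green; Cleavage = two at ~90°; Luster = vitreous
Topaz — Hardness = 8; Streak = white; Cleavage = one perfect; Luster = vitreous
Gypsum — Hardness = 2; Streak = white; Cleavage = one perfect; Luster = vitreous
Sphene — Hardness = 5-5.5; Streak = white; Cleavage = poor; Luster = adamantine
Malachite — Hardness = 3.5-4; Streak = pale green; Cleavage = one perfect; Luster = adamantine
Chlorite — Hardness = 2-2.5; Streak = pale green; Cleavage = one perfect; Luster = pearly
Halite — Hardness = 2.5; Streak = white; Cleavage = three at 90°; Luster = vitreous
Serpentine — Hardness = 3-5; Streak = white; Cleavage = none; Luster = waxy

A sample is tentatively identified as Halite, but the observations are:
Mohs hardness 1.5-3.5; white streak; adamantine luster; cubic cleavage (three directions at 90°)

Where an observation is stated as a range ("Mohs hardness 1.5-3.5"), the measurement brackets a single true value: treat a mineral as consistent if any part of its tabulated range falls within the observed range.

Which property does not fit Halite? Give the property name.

Mohs hardness 1.5-3.5: Halite has hardness 2.5 — matches.
White streak: Halite has white streak — matches.
Adamantine luster: Halite has vitreous luster — does not match.
Cubic cleavage (three directions at 90°): Halite has cleavage three at 90° — matches.
Everything matches except the luster.

luster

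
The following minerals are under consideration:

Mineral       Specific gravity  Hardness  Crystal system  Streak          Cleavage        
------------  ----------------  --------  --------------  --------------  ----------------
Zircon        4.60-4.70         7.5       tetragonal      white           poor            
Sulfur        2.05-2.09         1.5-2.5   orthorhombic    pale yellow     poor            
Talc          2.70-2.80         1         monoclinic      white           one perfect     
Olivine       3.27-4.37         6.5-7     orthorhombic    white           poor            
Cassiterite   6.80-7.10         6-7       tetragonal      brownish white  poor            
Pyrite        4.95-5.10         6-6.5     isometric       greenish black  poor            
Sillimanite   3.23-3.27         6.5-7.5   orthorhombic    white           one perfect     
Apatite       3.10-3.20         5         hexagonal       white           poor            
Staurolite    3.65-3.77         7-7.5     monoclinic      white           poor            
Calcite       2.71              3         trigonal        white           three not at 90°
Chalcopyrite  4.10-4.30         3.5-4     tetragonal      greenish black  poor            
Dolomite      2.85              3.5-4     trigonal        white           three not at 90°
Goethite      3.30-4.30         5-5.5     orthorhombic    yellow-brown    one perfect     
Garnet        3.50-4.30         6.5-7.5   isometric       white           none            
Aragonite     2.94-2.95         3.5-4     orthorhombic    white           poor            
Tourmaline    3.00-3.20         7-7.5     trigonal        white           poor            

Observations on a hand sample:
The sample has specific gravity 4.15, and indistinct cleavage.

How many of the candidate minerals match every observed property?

2

Specific gravity 4.15: leaves Olivine, Chalcopyrite, Goethite, Garnet.
Indistinct cleavage eliminates Goethite, Garnet.
Remaining candidates: Chalcopyrite, Olivine.
That is 2 minerals.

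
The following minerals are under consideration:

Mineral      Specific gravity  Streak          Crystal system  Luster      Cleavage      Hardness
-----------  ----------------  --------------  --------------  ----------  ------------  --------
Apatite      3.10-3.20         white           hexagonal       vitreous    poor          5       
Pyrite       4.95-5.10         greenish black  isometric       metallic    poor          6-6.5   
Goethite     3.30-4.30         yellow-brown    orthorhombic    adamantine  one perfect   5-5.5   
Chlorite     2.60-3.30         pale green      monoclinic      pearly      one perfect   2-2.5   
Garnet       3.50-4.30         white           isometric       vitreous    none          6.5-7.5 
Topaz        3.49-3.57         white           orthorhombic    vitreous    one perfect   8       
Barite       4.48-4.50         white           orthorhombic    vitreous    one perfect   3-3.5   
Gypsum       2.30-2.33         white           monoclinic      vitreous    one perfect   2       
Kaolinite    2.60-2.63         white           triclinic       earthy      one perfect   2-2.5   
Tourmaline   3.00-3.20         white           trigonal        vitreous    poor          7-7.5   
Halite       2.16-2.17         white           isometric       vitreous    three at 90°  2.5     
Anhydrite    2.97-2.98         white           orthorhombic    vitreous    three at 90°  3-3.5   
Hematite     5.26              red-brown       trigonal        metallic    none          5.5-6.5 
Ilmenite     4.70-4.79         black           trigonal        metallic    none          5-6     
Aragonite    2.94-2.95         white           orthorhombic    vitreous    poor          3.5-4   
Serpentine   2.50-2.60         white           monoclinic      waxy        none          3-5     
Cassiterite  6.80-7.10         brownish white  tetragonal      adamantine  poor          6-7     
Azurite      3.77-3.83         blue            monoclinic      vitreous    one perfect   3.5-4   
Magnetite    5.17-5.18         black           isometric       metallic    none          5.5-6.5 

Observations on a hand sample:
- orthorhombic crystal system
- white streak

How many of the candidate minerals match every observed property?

Orthorhombic crystal system — only Goethite, Topaz, Barite, Anhydrite, Aragonite remain.
White streak is inconsistent with Goethite.
Remaining candidates: Anhydrite, Aragonite, Barite, Topaz.
That is 4 minerals.

4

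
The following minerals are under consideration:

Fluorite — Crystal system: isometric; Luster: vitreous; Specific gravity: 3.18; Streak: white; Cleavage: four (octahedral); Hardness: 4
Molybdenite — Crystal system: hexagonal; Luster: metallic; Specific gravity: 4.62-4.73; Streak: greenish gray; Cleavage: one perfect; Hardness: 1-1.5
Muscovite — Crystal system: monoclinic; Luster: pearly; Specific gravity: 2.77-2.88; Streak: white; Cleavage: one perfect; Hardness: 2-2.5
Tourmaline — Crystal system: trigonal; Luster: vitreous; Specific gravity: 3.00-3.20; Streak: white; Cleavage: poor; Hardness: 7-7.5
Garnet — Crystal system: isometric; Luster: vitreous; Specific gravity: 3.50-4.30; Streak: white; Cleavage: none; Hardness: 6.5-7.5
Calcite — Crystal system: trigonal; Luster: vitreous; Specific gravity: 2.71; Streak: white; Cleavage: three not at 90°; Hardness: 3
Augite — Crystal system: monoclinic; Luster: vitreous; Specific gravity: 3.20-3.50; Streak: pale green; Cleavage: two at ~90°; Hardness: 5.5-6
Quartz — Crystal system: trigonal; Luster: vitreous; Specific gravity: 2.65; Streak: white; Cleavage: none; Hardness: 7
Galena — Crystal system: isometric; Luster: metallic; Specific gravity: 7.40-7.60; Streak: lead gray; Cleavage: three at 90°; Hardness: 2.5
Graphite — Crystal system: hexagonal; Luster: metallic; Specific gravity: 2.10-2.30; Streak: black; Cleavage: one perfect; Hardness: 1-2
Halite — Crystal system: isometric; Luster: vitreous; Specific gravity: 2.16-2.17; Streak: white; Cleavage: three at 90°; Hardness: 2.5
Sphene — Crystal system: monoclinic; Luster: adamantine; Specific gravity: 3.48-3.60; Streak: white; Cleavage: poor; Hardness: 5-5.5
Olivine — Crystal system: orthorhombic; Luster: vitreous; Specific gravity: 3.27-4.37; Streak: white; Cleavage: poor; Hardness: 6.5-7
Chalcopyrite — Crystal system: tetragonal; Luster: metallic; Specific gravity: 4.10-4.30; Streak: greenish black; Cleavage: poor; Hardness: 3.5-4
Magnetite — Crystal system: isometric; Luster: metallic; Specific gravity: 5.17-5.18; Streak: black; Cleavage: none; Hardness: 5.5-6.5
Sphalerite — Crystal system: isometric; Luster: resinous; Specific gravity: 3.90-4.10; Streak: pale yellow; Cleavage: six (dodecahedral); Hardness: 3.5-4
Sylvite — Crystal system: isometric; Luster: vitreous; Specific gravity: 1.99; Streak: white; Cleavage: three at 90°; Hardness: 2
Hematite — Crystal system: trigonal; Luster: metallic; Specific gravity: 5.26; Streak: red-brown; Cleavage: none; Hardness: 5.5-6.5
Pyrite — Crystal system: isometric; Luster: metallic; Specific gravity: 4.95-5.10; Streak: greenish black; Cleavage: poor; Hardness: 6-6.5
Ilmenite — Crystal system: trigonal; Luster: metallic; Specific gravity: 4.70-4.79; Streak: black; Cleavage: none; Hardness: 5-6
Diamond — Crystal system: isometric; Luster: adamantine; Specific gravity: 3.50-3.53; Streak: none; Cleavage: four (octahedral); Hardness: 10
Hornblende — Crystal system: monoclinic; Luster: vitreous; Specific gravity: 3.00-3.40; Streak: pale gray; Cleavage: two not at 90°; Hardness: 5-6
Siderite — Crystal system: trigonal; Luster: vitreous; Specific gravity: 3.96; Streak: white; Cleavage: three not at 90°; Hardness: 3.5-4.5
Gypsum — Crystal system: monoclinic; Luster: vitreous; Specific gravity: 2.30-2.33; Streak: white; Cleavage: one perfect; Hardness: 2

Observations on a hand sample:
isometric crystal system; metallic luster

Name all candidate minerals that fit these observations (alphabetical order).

Galena, Magnetite, Pyrite

Isometric crystal system — only Fluorite, Garnet, Galena, Halite, Magnetite, Sphalerite, Sylvite, Pyrite, Diamond remain.
Metallic luster — only Galena, Magnetite, Pyrite remain.
The minerals that satisfy all observations are Galena, Magnetite, Pyrite.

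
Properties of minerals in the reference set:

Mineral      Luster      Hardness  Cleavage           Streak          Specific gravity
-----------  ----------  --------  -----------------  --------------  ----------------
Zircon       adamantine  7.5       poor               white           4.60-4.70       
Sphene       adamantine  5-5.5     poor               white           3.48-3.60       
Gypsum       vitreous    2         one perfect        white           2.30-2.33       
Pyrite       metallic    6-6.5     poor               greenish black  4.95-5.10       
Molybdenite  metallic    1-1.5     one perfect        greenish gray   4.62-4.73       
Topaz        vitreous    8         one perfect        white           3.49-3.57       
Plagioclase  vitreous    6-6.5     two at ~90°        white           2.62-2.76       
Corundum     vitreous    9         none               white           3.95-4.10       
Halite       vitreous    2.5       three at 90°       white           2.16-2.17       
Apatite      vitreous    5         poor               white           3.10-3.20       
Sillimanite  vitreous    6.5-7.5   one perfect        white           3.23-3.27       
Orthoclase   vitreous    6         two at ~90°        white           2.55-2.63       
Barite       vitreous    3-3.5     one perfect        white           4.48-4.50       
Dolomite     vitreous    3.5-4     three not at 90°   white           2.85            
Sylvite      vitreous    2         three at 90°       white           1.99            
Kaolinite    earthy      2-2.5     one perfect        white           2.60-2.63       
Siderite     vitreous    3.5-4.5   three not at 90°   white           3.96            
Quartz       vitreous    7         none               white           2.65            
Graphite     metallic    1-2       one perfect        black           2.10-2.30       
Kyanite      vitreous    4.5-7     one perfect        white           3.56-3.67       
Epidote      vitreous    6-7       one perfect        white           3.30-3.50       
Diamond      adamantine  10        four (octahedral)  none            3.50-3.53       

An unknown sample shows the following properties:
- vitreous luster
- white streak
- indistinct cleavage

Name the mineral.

Vitreous luster — only Gypsum, Topaz, Plagioclase, Corundum, Halite, Apatite, Sillimanite, Orthoclase, Barite, Dolomite, Sylvite, Siderite, Quartz, Kyanite, Epidote remain.
White streak — all remaining candidates fit.
Indistinct cleavage — Apatite remains.
Apatite is the sole remaining match.

Apatite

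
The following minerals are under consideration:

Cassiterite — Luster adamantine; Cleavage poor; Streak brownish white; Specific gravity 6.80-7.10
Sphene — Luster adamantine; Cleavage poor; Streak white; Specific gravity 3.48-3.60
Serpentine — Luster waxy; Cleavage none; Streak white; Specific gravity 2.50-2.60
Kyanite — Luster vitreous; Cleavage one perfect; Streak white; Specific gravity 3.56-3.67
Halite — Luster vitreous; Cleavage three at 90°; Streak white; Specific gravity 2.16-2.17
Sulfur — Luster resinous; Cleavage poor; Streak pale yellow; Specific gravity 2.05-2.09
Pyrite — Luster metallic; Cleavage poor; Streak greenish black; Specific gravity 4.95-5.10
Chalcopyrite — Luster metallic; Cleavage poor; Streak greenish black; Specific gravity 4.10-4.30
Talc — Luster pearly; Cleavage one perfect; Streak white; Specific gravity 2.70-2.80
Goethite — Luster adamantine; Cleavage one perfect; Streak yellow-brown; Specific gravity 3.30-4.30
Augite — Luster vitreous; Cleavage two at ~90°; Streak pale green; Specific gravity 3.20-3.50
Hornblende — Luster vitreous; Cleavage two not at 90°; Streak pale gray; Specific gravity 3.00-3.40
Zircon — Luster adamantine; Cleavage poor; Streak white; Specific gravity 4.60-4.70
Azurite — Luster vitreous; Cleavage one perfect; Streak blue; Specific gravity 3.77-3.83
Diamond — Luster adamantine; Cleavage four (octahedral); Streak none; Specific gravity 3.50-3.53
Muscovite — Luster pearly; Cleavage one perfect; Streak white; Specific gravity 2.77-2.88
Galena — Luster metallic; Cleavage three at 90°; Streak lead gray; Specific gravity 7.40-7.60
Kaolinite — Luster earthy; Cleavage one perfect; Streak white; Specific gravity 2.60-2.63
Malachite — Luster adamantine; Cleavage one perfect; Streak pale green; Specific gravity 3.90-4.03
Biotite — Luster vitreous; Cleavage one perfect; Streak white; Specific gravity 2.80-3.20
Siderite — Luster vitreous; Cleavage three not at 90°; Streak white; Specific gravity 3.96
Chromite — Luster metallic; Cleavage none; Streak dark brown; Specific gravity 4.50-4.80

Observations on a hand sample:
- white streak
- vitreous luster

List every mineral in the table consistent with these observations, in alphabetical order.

Biotite, Halite, Kyanite, Siderite

White streak: leaves Sphene, Serpentine, Kyanite, Halite, Talc, Zircon, Muscovite, Kaolinite, Biotite, Siderite.
Vitreous luster: leaves Kyanite, Halite, Biotite, Siderite.
Consistent with every observation: Biotite, Halite, Kyanite, Siderite.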